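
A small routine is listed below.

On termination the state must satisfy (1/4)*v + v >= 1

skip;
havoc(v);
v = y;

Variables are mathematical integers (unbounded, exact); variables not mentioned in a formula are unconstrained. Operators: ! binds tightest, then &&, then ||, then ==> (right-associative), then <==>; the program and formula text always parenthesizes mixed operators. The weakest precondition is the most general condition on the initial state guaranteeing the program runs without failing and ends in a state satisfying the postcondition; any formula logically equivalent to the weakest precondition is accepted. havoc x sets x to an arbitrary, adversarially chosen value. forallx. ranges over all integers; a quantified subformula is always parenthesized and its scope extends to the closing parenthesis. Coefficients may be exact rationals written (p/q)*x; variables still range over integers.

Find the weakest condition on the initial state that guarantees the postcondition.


Working backward. After the program, the postcondition (1/4)*v + v >= 1 must hold; in canonical form it is (5/4)*v >= 1.
Before v := y: (5/4)*y >= 1
Before havoc v: (5/4)*y >= 1
Before skip: (5/4)*y >= 1
Answer: WP = (5/4)*y >= 1


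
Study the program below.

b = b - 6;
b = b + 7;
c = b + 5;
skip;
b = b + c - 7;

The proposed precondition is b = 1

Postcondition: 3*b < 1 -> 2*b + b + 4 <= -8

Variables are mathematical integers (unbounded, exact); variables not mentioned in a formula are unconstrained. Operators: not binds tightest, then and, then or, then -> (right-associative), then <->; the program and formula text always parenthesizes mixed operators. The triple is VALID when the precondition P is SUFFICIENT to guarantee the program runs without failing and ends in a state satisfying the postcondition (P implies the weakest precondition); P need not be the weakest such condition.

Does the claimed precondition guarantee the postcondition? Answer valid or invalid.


Working backward. After the program, the postcondition 3*b < 1 -> 2*b + b + 4 <= -8 must hold; in canonical form it is 3*b < 1 -> 3*b <= -12.
Before b := b + c - 7: 3*b + 3*c < 22 -> 3*b + 3*c <= 9
Before skip: 3*b + 3*c < 22 -> 3*b + 3*c <= 9
Before c := b + 5: 6*b < 7 -> 6*b <= -6
Before b := b + 7: 6*b < -35 -> 6*b <= -48
Before b := b - 6: 6*b < 1 -> 6*b <= -12
The weakest precondition is 6*b < 1 -> 6*b <= -12.
Check whether b = 1 implies it.
Every state satisfying the precondition satisfies the weakest precondition: the implication holds.
Answer: valid


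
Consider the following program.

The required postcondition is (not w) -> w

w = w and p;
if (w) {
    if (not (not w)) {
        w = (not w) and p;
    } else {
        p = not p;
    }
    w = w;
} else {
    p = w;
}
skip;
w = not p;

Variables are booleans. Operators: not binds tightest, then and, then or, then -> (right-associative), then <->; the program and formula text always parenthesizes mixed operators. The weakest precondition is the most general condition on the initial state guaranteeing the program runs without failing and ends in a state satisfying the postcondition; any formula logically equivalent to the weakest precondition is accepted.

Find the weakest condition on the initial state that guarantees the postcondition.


Working backward. After the program, (not w) -> w must hold.
Before w := not p: p -> (not p)
Before skip: p -> (not p)
Then branch requires (w -> (p -> (not p))) and ((not w) -> ((not p) -> p)); else branch requires w -> (not w).
Before the if: (w -> ((w -> (p -> (not p))) and ((not w) -> ((not p) -> p)))) and ((not w) -> (w -> (not w)))
Before w := w and p: ((w and p) -> (((w and p) -> (p -> (not p))) and ((not (w and p)) -> ((not p) -> p)))) and ((not (w and p)) -> ((w and p) -> (not (w and p))))
Answer: WP = ((w and p) -> (((w and p) -> (p -> (not p))) and ((not (w and p)) -> ((not p) -> p)))) and ((not (w and p)) -> ((w and p) -> (not (w and p))))


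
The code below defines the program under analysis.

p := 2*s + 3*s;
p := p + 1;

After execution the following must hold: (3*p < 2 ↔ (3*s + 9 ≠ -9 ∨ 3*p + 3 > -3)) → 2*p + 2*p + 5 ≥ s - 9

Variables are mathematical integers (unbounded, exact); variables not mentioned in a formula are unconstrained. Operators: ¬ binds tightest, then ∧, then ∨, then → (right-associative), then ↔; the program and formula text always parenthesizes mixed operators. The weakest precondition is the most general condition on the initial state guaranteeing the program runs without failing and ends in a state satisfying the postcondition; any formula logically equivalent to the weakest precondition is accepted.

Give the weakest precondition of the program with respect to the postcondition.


Working backward. After the program, the postcondition (3*p < 2 ↔ (3*s + 9 ≠ -9 ∨ 3*p + 3 > -3)) → 2*p + 2*p + 5 ≥ s - 9 must hold; in canonical form it is (3*p < 2 ↔ (3*s ≠ -18 ∨ 3*p > -6)) → 4*p ≥ s - 14.
Before p := p + 1: (3*p < -1 ↔ (3*s ≠ -18 ∨ 3*p > -9)) → 4*p ≥ s - 18
Before p := 2*s + 3*s: (15*s < -1 ↔ (3*s ≠ -18 ∨ 15*s > -9)) → 19*s ≥ -18
Answer: WP = (15*s < -1 ↔ (3*s ≠ -18 ∨ 15*s > -9)) → 19*s ≥ -18


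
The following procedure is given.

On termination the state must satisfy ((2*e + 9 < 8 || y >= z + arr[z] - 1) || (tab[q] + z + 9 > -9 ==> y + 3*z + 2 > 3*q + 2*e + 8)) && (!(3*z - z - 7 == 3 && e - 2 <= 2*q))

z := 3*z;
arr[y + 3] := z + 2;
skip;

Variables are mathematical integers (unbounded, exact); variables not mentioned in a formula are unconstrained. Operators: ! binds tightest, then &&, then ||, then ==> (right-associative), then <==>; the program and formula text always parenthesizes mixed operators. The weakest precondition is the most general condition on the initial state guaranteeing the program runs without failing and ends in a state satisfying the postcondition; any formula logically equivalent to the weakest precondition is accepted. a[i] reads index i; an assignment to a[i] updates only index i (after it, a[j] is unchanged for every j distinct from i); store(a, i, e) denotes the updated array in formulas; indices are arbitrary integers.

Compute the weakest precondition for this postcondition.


Working backward. After the program, the postcondition ((2*e + 9 < 8 || y >= z + arr[z] - 1) || (tab[q] + z + 9 > -9 ==> y + 3*z + 2 > 3*q + 2*e + 8)) && (!(3*z - z - 7 == 3 && e - 2 <= 2*q)) must hold; in canonical form it is (2*e < -1 || y >= arr[z] + z - 1 || (tab[q] + z > -18 ==> y + 3*z > 2*e + 3*q + 6)) && (!(2*z == 10 && e <= 2*q + 2)).
Before skip: (2*e < -1 || y >= arr[z] + z - 1 || (tab[q] + z > -18 ==> y + 3*z > 2*e + 3*q + 6)) && (!(2*z == 10 && e <= 2*q + 2))
Before arr[y + 3] := z + 2: (2*e < -1 || y >= store(arr, y + 3, z + 2)[z] + z - 1 || (tab[q] + z > -18 ==> y + 3*z > 2*e + 3*q + 6)) && (!(2*z == 10 && e <= 2*q + 2))
Before z := 3*z: (2*e < -1 || y >= store(arr, y + 3, 3*z + 2)[3*z] + 3*z - 1 || (tab[q] + 3*z > -18 ==> y + 9*z > 2*e + 3*q + 6)) && (!(6*z == 10 && e <= 2*q + 2))
Answer: WP = (2*e < -1 || y >= store(arr, y + 3, 3*z + 2)[3*z] + 3*z - 1 || (tab[q] + 3*z > -18 ==> y + 9*z > 2*e + 3*q + 6)) && (!(6*z == 10 && e <= 2*q + 2))


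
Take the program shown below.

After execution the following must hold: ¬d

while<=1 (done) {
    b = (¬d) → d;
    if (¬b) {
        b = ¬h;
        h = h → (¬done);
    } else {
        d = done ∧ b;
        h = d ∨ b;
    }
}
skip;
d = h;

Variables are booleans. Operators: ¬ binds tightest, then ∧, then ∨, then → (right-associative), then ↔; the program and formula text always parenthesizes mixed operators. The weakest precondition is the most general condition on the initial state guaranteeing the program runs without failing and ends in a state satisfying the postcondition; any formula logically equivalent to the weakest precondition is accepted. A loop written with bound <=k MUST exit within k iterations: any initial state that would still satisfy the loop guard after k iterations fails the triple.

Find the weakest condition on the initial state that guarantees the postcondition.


Working backward. After the program, ¬d must hold.
Before d := h: ¬h
Before skip: ¬h
Before the loop (bound <=1), unroll the exhaustion recursion (WP_0 = exit-now case; WP_j = one more guarded iteration, up to j = 1):
  WP_0: (¬done) ∧ (¬h)
  WP_1: (done → (((¬((¬d) → d)) → ((¬done) ∧ (¬(h → (¬done))))) ∧ (((¬d) → d) → ((¬done) ∧ (¬((done ∧ ((¬d) → d)) ∨ ((¬d) → d))))))) ∧ ((¬done) → (¬h))
So before the loop: (done → (((¬((¬d) → d)) → ((¬done) ∧ (¬(h → (¬done))))) ∧ (((¬d) → d) → ((¬done) ∧ (¬((done ∧ ((¬d) → d)) ∨ ((¬d) → d))))))) ∧ ((¬done) → (¬h))
Answer: WP = (done → (((¬((¬d) → d)) → ((¬done) ∧ (¬(h → (¬done))))) ∧ (((¬d) → d) → ((¬done) ∧ (¬((done ∧ ((¬d) → d)) ∨ ((¬d) → d))))))) ∧ ((¬done) → (¬h))


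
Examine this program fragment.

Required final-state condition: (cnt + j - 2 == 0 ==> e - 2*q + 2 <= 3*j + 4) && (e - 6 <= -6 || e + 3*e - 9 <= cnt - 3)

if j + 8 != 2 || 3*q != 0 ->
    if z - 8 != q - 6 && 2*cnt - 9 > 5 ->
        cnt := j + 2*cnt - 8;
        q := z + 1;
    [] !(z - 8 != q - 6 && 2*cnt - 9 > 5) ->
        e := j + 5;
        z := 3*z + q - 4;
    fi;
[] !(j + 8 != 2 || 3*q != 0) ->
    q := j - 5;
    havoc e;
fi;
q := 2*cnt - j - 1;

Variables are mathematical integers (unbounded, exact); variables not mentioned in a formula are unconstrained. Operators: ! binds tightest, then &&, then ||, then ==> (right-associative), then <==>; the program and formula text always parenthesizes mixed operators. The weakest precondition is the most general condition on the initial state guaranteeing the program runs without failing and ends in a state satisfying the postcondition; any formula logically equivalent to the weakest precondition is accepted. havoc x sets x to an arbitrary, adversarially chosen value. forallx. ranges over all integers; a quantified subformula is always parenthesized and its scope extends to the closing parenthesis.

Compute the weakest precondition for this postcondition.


Working backward. After the program, the postcondition (cnt + j - 2 == 0 ==> e - 2*q + 2 <= 3*j + 4) && (e - 6 <= -6 || e + 3*e - 9 <= cnt - 3) must hold; in canonical form it is (cnt + j == 2 ==> e <= 3*j + 2*q + 2) && (e <= 0 || 4*e <= cnt + 6).
Before q := 2*cnt - j - 1: (cnt + j == 2 ==> e <= 4*cnt + j) && (e <= 0 || 4*e <= cnt + 6)
Then branch requires ((z != q + 2 && 2*cnt > 14) ==> ((2*cnt + 2*j == 10 ==> e <= 8*cnt + 5*j - 32) && (e <= 0 || 4*e <= 2*cnt + j - 2))) && ((!(z != q + 2 && 2*cnt > 14)) ==> ((cnt + j == 2 ==> 4*cnt >= 5) && (j <= -5 || 4*j <= cnt - 14))); else branch requires forall e_1. ((cnt + j == 2 ==> e_1 <= 4*cnt + j) && (e_1 <= 0 || 4*e_1 <= cnt + 6)).
Before the if: ((j != -6 || 3*q != 0) ==> (((z != q + 2 && 2*cnt > 14) ==> ((2*cnt + 2*j == 10 ==> e <= 8*cnt + 5*j - 32) && (e <= 0 || 4*e <= 2*cnt + j - 2))) && ((!(z != q + 2 && 2*cnt > 14)) ==> ((cnt + j == 2 ==> 4*cnt >= 5) && (j <= -5 || 4*j <= cnt - 14))))) && ((!(j != -6 || 3*q != 0)) ==> (forall e_1. ((cnt + j == 2 ==> e_1 <= 4*cnt + j) && (e_1 <= 0 || 4*e_1 <= cnt + 6))))
Answer: WP = ((j != -6 || 3*q != 0) ==> (((z != q + 2 && 2*cnt > 14) ==> ((2*cnt + 2*j == 10 ==> e <= 8*cnt + 5*j - 32) && (e <= 0 || 4*e <= 2*cnt + j - 2))) && ((!(z != q + 2 && 2*cnt > 14)) ==> ((cnt + j == 2 ==> 4*cnt >= 5) && (j <= -5 || 4*j <= cnt - 14))))) && ((!(j != -6 || 3*q != 0)) ==> (forall e_1. ((cnt + j == 2 ==> e_1 <= 4*cnt + j) && (e_1 <= 0 || 4*e_1 <= cnt + 6))))


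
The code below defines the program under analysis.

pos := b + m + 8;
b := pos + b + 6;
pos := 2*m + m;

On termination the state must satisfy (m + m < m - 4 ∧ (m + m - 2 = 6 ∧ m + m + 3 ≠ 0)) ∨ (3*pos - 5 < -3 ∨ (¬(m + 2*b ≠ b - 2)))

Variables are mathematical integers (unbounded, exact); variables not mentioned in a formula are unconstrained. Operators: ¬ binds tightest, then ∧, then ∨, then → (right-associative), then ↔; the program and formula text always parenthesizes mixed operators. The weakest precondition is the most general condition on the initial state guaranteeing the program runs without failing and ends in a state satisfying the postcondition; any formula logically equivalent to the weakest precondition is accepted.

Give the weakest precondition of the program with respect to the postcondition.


Working backward. After the program, the postcondition (m + m < m - 4 ∧ (m + m - 2 = 6 ∧ m + m + 3 ≠ 0)) ∨ (3*pos - 5 < -3 ∨ (¬(m + 2*b ≠ b - 2))) must hold; in canonical form it is (m < -4 ∧ 2*m = 8 ∧ 2*m ≠ -3) ∨ 3*pos < 2 ∨ (¬(b + m ≠ -2)).
Before pos := 2*m + m: (m < -4 ∧ 2*m = 8 ∧ 2*m ≠ -3) ∨ 9*m < 2 ∨ (¬(b + m ≠ -2))
Before b := pos + b + 6: (m < -4 ∧ 2*m = 8 ∧ 2*m ≠ -3) ∨ 9*m < 2 ∨ (¬(b + m + pos ≠ -8))
Before pos := b + m + 8: (m < -4 ∧ 2*m = 8 ∧ 2*m ≠ -3) ∨ 9*m < 2 ∨ (¬(2*b + 2*m ≠ -16))
Answer: WP = (m < -4 ∧ 2*m = 8 ∧ 2*m ≠ -3) ∨ 9*m < 2 ∨ (¬(2*b + 2*m ≠ -16))


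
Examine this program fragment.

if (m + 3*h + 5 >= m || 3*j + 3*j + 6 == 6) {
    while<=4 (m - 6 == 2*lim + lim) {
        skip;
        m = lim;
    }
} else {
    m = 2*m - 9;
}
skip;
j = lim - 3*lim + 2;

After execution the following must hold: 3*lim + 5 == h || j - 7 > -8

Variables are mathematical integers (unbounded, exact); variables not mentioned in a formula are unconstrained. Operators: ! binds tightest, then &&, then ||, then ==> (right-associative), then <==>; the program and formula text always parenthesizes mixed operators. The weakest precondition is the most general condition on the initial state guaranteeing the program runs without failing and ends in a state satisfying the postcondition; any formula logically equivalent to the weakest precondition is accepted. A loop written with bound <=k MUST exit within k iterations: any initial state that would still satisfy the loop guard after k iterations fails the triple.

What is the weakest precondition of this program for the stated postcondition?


Working backward. After the program, the postcondition 3*lim + 5 == h || j - 7 > -8 must hold; in canonical form it is 3*lim == h - 5 || j > -1.
Before j := lim - 3*lim + 2: 3*lim == h - 5 || 2*lim < 3
Before skip: 3*lim == h - 5 || 2*lim < 3
Then branch requires (m == 3*lim + 6 ==> ((2*lim == -6 ==> ((2*lim == -6 ==> ((2*lim == -6 ==> ((!(2*lim == -6)) && (3*lim == h - 5 || 2*lim < 3))) && ((!(2*lim == -6)) ==> (3*lim == h - 5 || 2*lim < 3)))) && ((!(2*lim == -6)) ==> (3*lim == h - 5 || 2*lim < 3)))) && ((!(2*lim == -6)) ==> (3*lim == h - 5 || 2*lim < 3)))) && ((!(m == 3*lim + 6)) ==> (3*lim == h - 5 || 2*lim < 3)); else branch requires 3*lim == h - 5 || 2*lim < 3.
Before the if: ((3*h >= -5 || 6*j == 0) ==> ((m == 3*lim + 6 ==> ((2*lim == -6 ==> ((2*lim == -6 ==> ((2*lim == -6 ==> ((!(2*lim == -6)) && (3*lim == h - 5 || 2*lim < 3))) && ((!(2*lim == -6)) ==> (3*lim == h - 5 || 2*lim < 3)))) && ((!(2*lim == -6)) ==> (3*lim == h - 5 || 2*lim < 3)))) && ((!(2*lim == -6)) ==> (3*lim == h - 5 || 2*lim < 3)))) && ((!(m == 3*lim + 6)) ==> (3*lim == h - 5 || 2*lim < 3)))) && ((!(3*h >= -5 || 6*j == 0)) ==> (3*lim == h - 5 || 2*lim < 3))
Answer: WP = ((3*h >= -5 || 6*j == 0) ==> ((m == 3*lim + 6 ==> ((2*lim == -6 ==> ((2*lim == -6 ==> ((2*lim == -6 ==> ((!(2*lim == -6)) && (3*lim == h - 5 || 2*lim < 3))) && ((!(2*lim == -6)) ==> (3*lim == h - 5 || 2*lim < 3)))) && ((!(2*lim == -6)) ==> (3*lim == h - 5 || 2*lim < 3)))) && ((!(2*lim == -6)) ==> (3*lim == h - 5 || 2*lim < 3)))) && ((!(m == 3*lim + 6)) ==> (3*lim == h - 5 || 2*lim < 3)))) && ((!(3*h >= -5 || 6*j == 0)) ==> (3*lim == h - 5 || 2*lim < 3))


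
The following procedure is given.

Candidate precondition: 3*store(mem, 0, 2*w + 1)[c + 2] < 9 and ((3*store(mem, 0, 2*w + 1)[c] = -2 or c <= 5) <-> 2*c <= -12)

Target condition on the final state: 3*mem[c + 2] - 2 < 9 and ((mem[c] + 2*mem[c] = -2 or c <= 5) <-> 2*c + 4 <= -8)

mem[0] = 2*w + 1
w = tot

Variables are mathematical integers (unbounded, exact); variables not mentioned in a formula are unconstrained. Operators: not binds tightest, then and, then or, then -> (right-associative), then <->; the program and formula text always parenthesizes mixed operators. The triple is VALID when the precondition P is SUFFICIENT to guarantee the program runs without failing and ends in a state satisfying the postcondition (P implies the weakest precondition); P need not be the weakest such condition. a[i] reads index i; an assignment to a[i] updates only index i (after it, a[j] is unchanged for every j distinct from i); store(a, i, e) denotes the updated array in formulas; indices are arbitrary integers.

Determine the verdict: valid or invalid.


Working backward. After the program, the postcondition 3*mem[c + 2] - 2 < 9 and ((mem[c] + 2*mem[c] = -2 or c <= 5) <-> 2*c + 4 <= -8) must hold; in canonical form it is 3*mem[c + 2] < 11 and ((3*mem[c] = -2 or c <= 5) <-> 2*c <= -12).
Before w := tot: 3*mem[c + 2] < 11 and ((3*mem[c] = -2 or c <= 5) <-> 2*c <= -12)
Before mem[0] := 2*w + 1: 3*store(mem, 0, 2*w + 1)[c + 2] < 11 and ((3*store(mem, 0, 2*w + 1)[c] = -2 or c <= 5) <-> 2*c <= -12)
The weakest precondition is 3*store(mem, 0, 2*w + 1)[c + 2] < 11 and ((3*store(mem, 0, 2*w + 1)[c] = -2 or c <= 5) <-> 2*c <= -12).
Check whether 3*store(mem, 0, 2*w + 1)[c + 2] < 9 and ((3*store(mem, 0, 2*w + 1)[c] = -2 or c <= 5) <-> 2*c <= -12) implies it.
Every state satisfying the precondition satisfies the weakest precondition: the implication holds.
Answer: valid


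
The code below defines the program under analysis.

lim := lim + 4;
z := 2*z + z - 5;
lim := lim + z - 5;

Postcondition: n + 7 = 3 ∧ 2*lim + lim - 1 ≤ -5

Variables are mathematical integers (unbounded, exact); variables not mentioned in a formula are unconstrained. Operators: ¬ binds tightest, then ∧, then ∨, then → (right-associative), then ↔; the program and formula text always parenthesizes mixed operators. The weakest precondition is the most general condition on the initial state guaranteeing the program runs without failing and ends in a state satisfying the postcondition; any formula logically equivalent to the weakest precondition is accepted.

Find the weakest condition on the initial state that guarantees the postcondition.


Working backward. After the program, the postcondition n + 7 = 3 ∧ 2*lim + lim - 1 ≤ -5 must hold; in canonical form it is n = -4 ∧ 3*lim ≤ -4.
Before lim := lim + z - 5: n = -4 ∧ 3*lim + 3*z ≤ 11
Before z := 2*z + z - 5: n = -4 ∧ 3*lim + 9*z ≤ 26
Before lim := lim + 4: n = -4 ∧ 3*lim + 9*z ≤ 14
Answer: WP = n = -4 ∧ 3*lim + 9*z ≤ 14


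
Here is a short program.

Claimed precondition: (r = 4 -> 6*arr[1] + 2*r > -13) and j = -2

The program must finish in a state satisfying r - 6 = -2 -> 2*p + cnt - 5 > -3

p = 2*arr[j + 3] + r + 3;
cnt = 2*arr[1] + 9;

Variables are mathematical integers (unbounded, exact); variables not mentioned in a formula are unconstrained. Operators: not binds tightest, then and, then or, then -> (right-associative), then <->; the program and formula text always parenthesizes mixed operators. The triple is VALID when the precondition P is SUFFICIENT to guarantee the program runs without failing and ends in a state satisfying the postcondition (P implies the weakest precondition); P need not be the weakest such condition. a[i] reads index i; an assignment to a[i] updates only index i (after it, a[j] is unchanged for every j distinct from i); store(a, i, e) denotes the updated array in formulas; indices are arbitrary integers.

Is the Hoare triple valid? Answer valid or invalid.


Working backward. After the program, the postcondition r - 6 = -2 -> 2*p + cnt - 5 > -3 must hold; in canonical form it is r = 4 -> cnt + 2*p > 2.
Before cnt := 2*arr[1] + 9: r = 4 -> 2*arr[1] + 2*p > -7
Before p := 2*arr[j + 3] + r + 3: r = 4 -> 4*arr[j + 3] + 2*arr[1] + 2*r > -13
The weakest precondition is r = 4 -> 4*arr[j + 3] + 2*arr[1] + 2*r > -13.
Check whether (r = 4 -> 6*arr[1] + 2*r > -13) and j = -2 implies it.
Every state satisfying the precondition satisfies the weakest precondition: the implication holds.
Answer: valid


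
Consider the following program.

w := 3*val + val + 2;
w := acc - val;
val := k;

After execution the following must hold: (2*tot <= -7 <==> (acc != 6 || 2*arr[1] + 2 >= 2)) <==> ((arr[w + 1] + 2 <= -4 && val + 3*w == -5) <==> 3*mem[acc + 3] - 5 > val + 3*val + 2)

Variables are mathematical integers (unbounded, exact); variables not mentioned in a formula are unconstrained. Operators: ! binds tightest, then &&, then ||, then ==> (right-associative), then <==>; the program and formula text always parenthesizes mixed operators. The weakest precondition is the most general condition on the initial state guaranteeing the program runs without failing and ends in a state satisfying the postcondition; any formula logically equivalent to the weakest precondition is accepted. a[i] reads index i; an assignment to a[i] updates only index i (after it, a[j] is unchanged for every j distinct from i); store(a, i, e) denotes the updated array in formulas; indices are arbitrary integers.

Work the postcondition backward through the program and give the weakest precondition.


Working backward. After the program, the postcondition (2*tot <= -7 <==> (acc != 6 || 2*arr[1] + 2 >= 2)) <==> ((arr[w + 1] + 2 <= -4 && val + 3*w == -5) <==> 3*mem[acc + 3] - 5 > val + 3*val + 2) must hold; in canonical form it is (2*tot <= -7 <==> (acc != 6 || 2*arr[1] >= 0)) <==> ((arr[w + 1] <= -6 && val + 3*w == -5) <==> 3*mem[acc + 3] > 4*val + 7).
Before val := k: (2*tot <= -7 <==> (acc != 6 || 2*arr[1] >= 0)) <==> ((arr[w + 1] <= -6 && k + 3*w == -5) <==> 3*mem[acc + 3] > 4*k + 7)
Before w := acc - val: (2*tot <= -7 <==> (acc != 6 || 2*arr[1] >= 0)) <==> ((arr[acc - val + 1] <= -6 && 3*acc + k == 3*val - 5) <==> 3*mem[acc + 3] > 4*k + 7)
Before w := 3*val + val + 2: (2*tot <= -7 <==> (acc != 6 || 2*arr[1] >= 0)) <==> ((arr[acc - val + 1] <= -6 && 3*acc + k == 3*val - 5) <==> 3*mem[acc + 3] > 4*k + 7)
Answer: WP = (2*tot <= -7 <==> (acc != 6 || 2*arr[1] >= 0)) <==> ((arr[acc - val + 1] <= -6 && 3*acc + k == 3*val - 5) <==> 3*mem[acc + 3] > 4*k + 7)


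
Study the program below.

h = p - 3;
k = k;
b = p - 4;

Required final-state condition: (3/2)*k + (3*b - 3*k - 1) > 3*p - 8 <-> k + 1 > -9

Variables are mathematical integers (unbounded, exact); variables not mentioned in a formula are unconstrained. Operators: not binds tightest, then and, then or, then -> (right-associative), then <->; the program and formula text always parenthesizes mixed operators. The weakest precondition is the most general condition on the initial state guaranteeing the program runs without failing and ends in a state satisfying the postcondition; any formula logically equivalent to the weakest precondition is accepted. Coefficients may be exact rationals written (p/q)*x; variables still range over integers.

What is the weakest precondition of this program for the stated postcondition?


Working backward. After the program, the postcondition (3/2)*k + (3*b - 3*k - 1) > 3*p - 8 <-> k + 1 > -9 must hold; in canonical form it is 3*b > (3/2)*k + 3*p - 7 <-> k > -10.
Before b := p - 4: (3/2)*k < -5 <-> k > -10
Before k := k: (3/2)*k < -5 <-> k > -10
Before h := p - 3: (3/2)*k < -5 <-> k > -10
Answer: WP = (3/2)*k < -5 <-> k > -10


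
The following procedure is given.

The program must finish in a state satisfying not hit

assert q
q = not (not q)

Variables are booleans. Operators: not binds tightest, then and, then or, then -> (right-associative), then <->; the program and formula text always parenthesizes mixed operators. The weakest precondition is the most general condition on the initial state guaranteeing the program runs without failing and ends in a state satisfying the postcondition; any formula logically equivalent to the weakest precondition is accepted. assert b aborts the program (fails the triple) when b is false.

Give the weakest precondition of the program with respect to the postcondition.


Working backward. After the program, not hit must hold.
Before q := not (not q): not hit
Before assert q: q and (not hit)
Answer: WP = q and (not hit)


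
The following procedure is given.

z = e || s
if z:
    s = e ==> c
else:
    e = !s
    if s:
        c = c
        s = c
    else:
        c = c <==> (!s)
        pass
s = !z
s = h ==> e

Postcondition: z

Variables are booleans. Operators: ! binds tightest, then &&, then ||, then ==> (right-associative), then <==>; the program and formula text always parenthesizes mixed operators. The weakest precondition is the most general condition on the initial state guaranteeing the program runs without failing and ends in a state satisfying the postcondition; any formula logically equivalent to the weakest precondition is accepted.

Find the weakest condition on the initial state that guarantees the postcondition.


Working backward. After the program, z must hold.
Before s := h ==> e: z
Before s := !z: z
Then branch requires z; else branch requires (s ==> z) && ((!s) ==> z).
Before the if: (!z) ==> ((s ==> z) && ((!s) ==> z))
Before z := e || s: (!(e || s)) ==> ((s ==> (e || s)) && ((!s) ==> (e || s)))
Answer: WP = (!(e || s)) ==> ((s ==> (e || s)) && ((!s) ==> (e || s)))


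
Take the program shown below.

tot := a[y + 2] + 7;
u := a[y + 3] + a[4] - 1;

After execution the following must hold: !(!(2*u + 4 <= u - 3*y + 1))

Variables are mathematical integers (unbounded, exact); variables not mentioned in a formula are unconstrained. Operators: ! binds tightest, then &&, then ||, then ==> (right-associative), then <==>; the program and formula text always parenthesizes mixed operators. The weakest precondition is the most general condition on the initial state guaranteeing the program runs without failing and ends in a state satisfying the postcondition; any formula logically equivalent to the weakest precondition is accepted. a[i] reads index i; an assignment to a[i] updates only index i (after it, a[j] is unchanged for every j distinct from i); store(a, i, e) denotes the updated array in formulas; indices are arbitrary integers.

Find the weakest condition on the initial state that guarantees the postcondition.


Working backward. After the program, the postcondition !(!(2*u + 4 <= u - 3*y + 1)) must hold; in canonical form it is u + 3*y <= -3.
Before u := a[y + 3] + a[4] - 1: a[y + 3] + a[4] + 3*y <= -2
Before tot := a[y + 2] + 7: a[y + 3] + a[4] + 3*y <= -2
Answer: WP = a[y + 3] + a[4] + 3*y <= -2


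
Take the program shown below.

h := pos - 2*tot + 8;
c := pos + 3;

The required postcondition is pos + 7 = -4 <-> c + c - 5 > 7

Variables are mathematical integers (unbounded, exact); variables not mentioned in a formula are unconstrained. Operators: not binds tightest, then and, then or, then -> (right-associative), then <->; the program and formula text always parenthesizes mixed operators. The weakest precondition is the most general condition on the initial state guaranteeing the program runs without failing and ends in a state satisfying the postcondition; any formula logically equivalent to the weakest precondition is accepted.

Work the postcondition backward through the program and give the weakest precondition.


Working backward. After the program, the postcondition pos + 7 = -4 <-> c + c - 5 > 7 must hold; in canonical form it is pos = -11 <-> 2*c > 12.
Before c := pos + 3: pos = -11 <-> 2*pos > 6
Before h := pos - 2*tot + 8: pos = -11 <-> 2*pos > 6
Answer: WP = pos = -11 <-> 2*pos > 6


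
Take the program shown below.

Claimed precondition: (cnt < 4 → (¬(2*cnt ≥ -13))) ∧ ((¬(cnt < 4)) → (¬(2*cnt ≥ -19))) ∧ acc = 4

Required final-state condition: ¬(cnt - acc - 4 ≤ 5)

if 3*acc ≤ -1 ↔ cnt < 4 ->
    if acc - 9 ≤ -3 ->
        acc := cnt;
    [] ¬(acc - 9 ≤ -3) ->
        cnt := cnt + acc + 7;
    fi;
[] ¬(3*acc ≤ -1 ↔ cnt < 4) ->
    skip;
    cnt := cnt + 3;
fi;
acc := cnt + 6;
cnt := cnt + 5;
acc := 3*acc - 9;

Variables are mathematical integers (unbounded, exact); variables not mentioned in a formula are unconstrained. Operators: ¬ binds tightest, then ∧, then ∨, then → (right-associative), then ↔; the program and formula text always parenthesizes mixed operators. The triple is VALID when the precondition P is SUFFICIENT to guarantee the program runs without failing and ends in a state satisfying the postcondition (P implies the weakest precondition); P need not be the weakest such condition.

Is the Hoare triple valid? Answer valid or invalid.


Working backward. After the program, the postcondition ¬(cnt - acc - 4 ≤ 5) must hold; in canonical form it is ¬(cnt ≤ acc + 9).
Before acc := 3*acc - 9: ¬(cnt ≤ 3*acc)
Before cnt := cnt + 5: ¬(cnt ≤ 3*acc - 5)
Before acc := cnt + 6: ¬(2*cnt ≥ -13)
Then branch requires (acc ≤ 6 → (¬(2*cnt ≥ -13))) ∧ ((¬(acc ≤ 6)) → (¬(2*acc + 2*cnt ≥ -27))); else branch requires ¬(2*cnt ≥ -19).
Before the if: ((3*acc ≤ -1 ↔ cnt < 4) → ((acc ≤ 6 → (¬(2*cnt ≥ -13))) ∧ ((¬(acc ≤ 6)) → (¬(2*acc + 2*cnt ≥ -27))))) ∧ ((¬(3*acc ≤ -1 ↔ cnt < 4)) → (¬(2*cnt ≥ -19)))
The weakest precondition is ((3*acc ≤ -1 ↔ cnt < 4) → ((acc ≤ 6 → (¬(2*cnt ≥ -13))) ∧ ((¬(acc ≤ 6)) → (¬(2*acc + 2*cnt ≥ -27))))) ∧ ((¬(3*acc ≤ -1 ↔ cnt < 4)) → (¬(2*cnt ≥ -19))).
Check whether (cnt < 4 → (¬(2*cnt ≥ -13))) ∧ ((¬(cnt < 4)) → (¬(2*cnt ≥ -19))) ∧ acc = 4 implies it.
Countermodel: at the initial state acc = 4, cnt = -7, the precondition holds but the weakest precondition fails.
Answer: invalid


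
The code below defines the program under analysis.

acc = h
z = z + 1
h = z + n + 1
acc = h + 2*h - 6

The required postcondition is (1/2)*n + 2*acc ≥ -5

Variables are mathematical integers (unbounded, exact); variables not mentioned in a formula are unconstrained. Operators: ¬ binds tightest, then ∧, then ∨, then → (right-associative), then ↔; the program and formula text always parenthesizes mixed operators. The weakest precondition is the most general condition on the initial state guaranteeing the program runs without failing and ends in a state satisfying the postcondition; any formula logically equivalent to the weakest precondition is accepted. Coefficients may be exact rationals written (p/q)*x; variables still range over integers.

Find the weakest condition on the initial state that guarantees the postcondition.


Working backward. After the program, the postcondition (1/2)*n + 2*acc ≥ -5 must hold; in canonical form it is 2*acc + (1/2)*n ≥ -5.
Before acc := h + 2*h - 6: 6*h + (1/2)*n ≥ 7
Before h := z + n + 1: (13/2)*n + 6*z ≥ 1
Before z := z + 1: (13/2)*n + 6*z ≥ -5
Before acc := h: (13/2)*n + 6*z ≥ -5
Answer: WP = (13/2)*n + 6*z ≥ -5


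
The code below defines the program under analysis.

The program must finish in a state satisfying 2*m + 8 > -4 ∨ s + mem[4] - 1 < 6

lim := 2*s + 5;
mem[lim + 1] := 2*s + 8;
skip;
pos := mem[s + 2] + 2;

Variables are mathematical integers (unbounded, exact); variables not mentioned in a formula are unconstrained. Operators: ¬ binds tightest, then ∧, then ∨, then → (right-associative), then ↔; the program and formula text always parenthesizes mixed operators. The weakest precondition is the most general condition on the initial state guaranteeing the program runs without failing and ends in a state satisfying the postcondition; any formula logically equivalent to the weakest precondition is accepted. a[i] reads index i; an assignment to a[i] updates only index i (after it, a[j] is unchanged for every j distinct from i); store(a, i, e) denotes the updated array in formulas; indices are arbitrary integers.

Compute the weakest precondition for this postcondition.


Working backward. After the program, the postcondition 2*m + 8 > -4 ∨ s + mem[4] - 1 < 6 must hold; in canonical form it is 2*m > -12 ∨ mem[4] + s < 7.
Before pos := mem[s + 2] + 2: 2*m > -12 ∨ mem[4] + s < 7
Before skip: 2*m > -12 ∨ mem[4] + s < 7
Before mem[lim + 1] := 2*s + 8: 2*m > -12 ∨ store(mem, lim + 1, 2*s + 8)[4] + s < 7
Before lim := 2*s + 5: 2*m > -12 ∨ store(mem, 2*s + 6, 2*s + 8)[4] + s < 7
Answer: WP = 2*m > -12 ∨ store(mem, 2*s + 6, 2*s + 8)[4] + s < 7


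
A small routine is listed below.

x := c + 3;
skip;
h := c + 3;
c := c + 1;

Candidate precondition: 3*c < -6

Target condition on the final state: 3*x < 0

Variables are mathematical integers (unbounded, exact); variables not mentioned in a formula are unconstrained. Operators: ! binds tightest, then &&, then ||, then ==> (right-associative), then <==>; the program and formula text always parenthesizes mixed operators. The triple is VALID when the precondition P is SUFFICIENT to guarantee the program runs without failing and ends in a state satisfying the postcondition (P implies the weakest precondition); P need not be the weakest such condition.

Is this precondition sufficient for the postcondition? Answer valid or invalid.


Working backward. After the program, 3*x < 0 must hold.
Before c := c + 1: 3*x < 0
Before h := c + 3: 3*x < 0
Before skip: 3*x < 0
Before x := c + 3: 3*c < -9
The weakest precondition is 3*c < -9.
Check whether 3*c < -6 implies it.
Countermodel: at the initial state c = -3, the precondition holds but the weakest precondition fails.
Answer: invalid


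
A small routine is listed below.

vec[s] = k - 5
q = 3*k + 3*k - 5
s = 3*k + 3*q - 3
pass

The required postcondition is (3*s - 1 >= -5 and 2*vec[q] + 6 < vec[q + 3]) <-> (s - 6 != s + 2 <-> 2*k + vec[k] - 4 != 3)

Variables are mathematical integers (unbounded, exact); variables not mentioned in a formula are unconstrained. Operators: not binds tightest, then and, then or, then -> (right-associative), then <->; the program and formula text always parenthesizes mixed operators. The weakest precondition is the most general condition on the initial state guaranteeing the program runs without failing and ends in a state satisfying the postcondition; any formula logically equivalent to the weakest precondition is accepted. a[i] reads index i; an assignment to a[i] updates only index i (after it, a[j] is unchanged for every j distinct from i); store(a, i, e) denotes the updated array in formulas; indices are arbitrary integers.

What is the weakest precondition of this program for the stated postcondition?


Working backward. After the program, the postcondition (3*s - 1 >= -5 and 2*vec[q] + 6 < vec[q + 3]) <-> (s - 6 != s + 2 <-> 2*k + vec[k] - 4 != 3) must hold; in canonical form it is (3*s >= -4 and 2*vec[q] < vec[q + 3] - 6) <-> vec[k] + 2*k != 7.
Before skip: (3*s >= -4 and 2*vec[q] < vec[q + 3] - 6) <-> vec[k] + 2*k != 7
Before s := 3*k + 3*q - 3: (9*k + 9*q >= 5 and 2*vec[q] < vec[q + 3] - 6) <-> vec[k] + 2*k != 7
Before q := 3*k + 3*k - 5: (63*k >= 50 and 2*vec[6*k - 5] < vec[6*k - 2] - 6) <-> vec[k] + 2*k != 7
Before vec[s] := k - 5: (63*k >= 50 and 2*store(vec, s, k - 5)[6*k - 5] < store(vec, s, k - 5)[6*k - 2] - 6) <-> store(vec, s, k - 5)[k] + 2*k != 7
Answer: WP = (63*k >= 50 and 2*store(vec, s, k - 5)[6*k - 5] < store(vec, s, k - 5)[6*k - 2] - 6) <-> store(vec, s, k - 5)[k] + 2*k != 7


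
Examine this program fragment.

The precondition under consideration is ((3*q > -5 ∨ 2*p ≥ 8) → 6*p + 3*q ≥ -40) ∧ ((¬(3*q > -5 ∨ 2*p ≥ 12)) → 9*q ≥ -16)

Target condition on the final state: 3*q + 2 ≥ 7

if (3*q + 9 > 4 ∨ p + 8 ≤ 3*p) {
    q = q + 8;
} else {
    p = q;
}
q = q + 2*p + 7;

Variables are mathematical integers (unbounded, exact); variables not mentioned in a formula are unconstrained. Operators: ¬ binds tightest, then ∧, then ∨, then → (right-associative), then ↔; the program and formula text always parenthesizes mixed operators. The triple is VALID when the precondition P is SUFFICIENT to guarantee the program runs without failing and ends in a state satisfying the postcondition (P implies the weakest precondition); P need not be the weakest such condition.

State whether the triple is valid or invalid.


Working backward. After the program, the postcondition 3*q + 2 ≥ 7 must hold; in canonical form it is 3*q ≥ 5.
Before q := q + 2*p + 7: 6*p + 3*q ≥ -16
Then branch requires 6*p + 3*q ≥ -40; else branch requires 9*q ≥ -16.
Before the if: ((3*q > -5 ∨ 2*p ≥ 8) → 6*p + 3*q ≥ -40) ∧ ((¬(3*q > -5 ∨ 2*p ≥ 8)) → 9*q ≥ -16)
The weakest precondition is ((3*q > -5 ∨ 2*p ≥ 8) → 6*p + 3*q ≥ -40) ∧ ((¬(3*q > -5 ∨ 2*p ≥ 8)) → 9*q ≥ -16).
Check whether ((3*q > -5 ∨ 2*p ≥ 8) → 6*p + 3*q ≥ -40) ∧ ((¬(3*q > -5 ∨ 2*p ≥ 12)) → 9*q ≥ -16) implies it.
Every state satisfying the precondition satisfies the weakest precondition: the implication holds.
Answer: valid


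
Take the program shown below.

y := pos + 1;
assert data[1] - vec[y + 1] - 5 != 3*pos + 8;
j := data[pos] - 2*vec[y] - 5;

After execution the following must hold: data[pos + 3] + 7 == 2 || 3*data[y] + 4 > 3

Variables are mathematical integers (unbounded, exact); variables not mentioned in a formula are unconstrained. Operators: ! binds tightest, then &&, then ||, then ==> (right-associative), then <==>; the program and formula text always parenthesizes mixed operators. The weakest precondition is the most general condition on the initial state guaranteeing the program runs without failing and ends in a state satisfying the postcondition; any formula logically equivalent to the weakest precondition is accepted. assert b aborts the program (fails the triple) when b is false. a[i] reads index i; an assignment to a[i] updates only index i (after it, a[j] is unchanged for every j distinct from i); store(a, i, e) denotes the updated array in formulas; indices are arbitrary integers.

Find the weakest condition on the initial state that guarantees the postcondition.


Working backward. After the program, the postcondition data[pos + 3] + 7 == 2 || 3*data[y] + 4 > 3 must hold; in canonical form it is data[pos + 3] == -5 || 3*data[y] > -1.
Before j := data[pos] - 2*vec[y] - 5: data[pos + 3] == -5 || 3*data[y] > -1
Before assert data[1] - vec[y + 1] - 5 != 3*pos + 8: data[1] != vec[y + 1] + 3*pos + 13 && (data[pos + 3] == -5 || 3*data[y] > -1)
Before y := pos + 1: data[1] != vec[pos + 2] + 3*pos + 13 && (data[pos + 3] == -5 || 3*data[pos + 1] > -1)
Answer: WP = data[1] != vec[pos + 2] + 3*pos + 13 && (data[pos + 3] == -5 || 3*data[pos + 1] > -1)


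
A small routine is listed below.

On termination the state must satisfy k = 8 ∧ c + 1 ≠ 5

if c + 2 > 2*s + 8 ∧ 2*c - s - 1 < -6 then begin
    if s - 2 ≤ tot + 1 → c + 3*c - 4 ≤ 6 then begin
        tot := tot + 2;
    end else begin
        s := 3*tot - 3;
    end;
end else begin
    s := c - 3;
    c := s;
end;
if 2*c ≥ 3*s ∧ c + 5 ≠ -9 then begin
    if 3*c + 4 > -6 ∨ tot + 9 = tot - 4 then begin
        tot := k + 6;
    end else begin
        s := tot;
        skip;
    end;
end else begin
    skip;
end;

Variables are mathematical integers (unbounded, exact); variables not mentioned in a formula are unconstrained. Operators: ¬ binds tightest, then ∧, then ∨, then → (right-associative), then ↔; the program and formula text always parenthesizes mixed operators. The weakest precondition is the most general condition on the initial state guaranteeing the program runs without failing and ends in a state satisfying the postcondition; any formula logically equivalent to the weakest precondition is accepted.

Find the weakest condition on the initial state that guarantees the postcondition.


Working backward. After the program, the postcondition k = 8 ∧ c + 1 ≠ 5 must hold; in canonical form it is k = 8 ∧ c ≠ 4.
Then branch requires (3*c > -10 → (k = 8 ∧ c ≠ 4)) ∧ ((¬(3*c > -10)) → (k = 8 ∧ c ≠ 4)); else branch requires k = 8 ∧ c ≠ 4.
Before the if: ((2*c ≥ 3*s ∧ c ≠ -14) → ((3*c > -10 → (k = 8 ∧ c ≠ 4)) ∧ ((¬(3*c > -10)) → (k = 8 ∧ c ≠ 4)))) ∧ ((¬(2*c ≥ 3*s ∧ c ≠ -14)) → (k = 8 ∧ c ≠ 4))
Then branch requires ((s ≤ tot + 3 → 4*c ≤ 10) → (((2*c ≥ 3*s ∧ c ≠ -14) → ((3*c > -10 → (k = 8 ∧ c ≠ 4)) ∧ ((¬(3*c > -10)) → (k = 8 ∧ c ≠ 4)))) ∧ ((¬(2*c ≥ 3*s ∧ c ≠ -14)) → (k = 8 ∧ c ≠ 4)))) ∧ ((¬(s ≤ tot + 3 → 4*c ≤ 10)) → (((2*c ≥ 9*tot - 9 ∧ c ≠ -14) → ((3*c > -10 → (k = 8 ∧ c ≠ 4)) ∧ ((¬(3*c > -10)) → (k = 8 ∧ c ≠ 4)))) ∧ ((¬(2*c ≥ 9*tot - 9 ∧ c ≠ -14)) → (k = 8 ∧ c ≠ 4)))); else branch requires ((c ≤ 3 ∧ c ≠ -11) → ((3*c > -1 → (k = 8 ∧ c ≠ 7)) ∧ ((¬(3*c > -1)) → (k = 8 ∧ c ≠ 7)))) ∧ ((¬(c ≤ 3 ∧ c ≠ -11)) → (k = 8 ∧ c ≠ 7)).
Before the if: ((c > 2*s + 6 ∧ 2*c < s - 5) → (((s ≤ tot + 3 → 4*c ≤ 10) → (((2*c ≥ 3*s ∧ c ≠ -14) → ((3*c > -10 → (k = 8 ∧ c ≠ 4)) ∧ ((¬(3*c > -10)) → (k = 8 ∧ c ≠ 4)))) ∧ ((¬(2*c ≥ 3*s ∧ c ≠ -14)) → (k = 8 ∧ c ≠ 4)))) ∧ ((¬(s ≤ tot + 3 → 4*c ≤ 10)) → (((2*c ≥ 9*tot - 9 ∧ c ≠ -14) → ((3*c > -10 → (k = 8 ∧ c ≠ 4)) ∧ ((¬(3*c > -10)) → (k = 8 ∧ c ≠ 4)))) ∧ ((¬(2*c ≥ 9*tot - 9 ∧ c ≠ -14)) → (k = 8 ∧ c ≠ 4)))))) ∧ ((¬(c > 2*s + 6 ∧ 2*c < s - 5)) → (((c ≤ 3 ∧ c ≠ -11) → ((3*c > -1 → (k = 8 ∧ c ≠ 7)) ∧ ((¬(3*c > -1)) → (k = 8 ∧ c ≠ 7)))) ∧ ((¬(c ≤ 3 ∧ c ≠ -11)) → (k = 8 ∧ c ≠ 7))))
Answer: WP = ((c > 2*s + 6 ∧ 2*c < s - 5) → (((s ≤ tot + 3 → 4*c ≤ 10) → (((2*c ≥ 3*s ∧ c ≠ -14) → ((3*c > -10 → (k = 8 ∧ c ≠ 4)) ∧ ((¬(3*c > -10)) → (k = 8 ∧ c ≠ 4)))) ∧ ((¬(2*c ≥ 3*s ∧ c ≠ -14)) → (k = 8 ∧ c ≠ 4)))) ∧ ((¬(s ≤ tot + 3 → 4*c ≤ 10)) → (((2*c ≥ 9*tot - 9 ∧ c ≠ -14) → ((3*c > -10 → (k = 8 ∧ c ≠ 4)) ∧ ((¬(3*c > -10)) → (k = 8 ∧ c ≠ 4)))) ∧ ((¬(2*c ≥ 9*tot - 9 ∧ c ≠ -14)) → (k = 8 ∧ c ≠ 4)))))) ∧ ((¬(c > 2*s + 6 ∧ 2*c < s - 5)) → (((c ≤ 3 ∧ c ≠ -11) → ((3*c > -1 → (k = 8 ∧ c ≠ 7)) ∧ ((¬(3*c > -1)) → (k = 8 ∧ c ≠ 7)))) ∧ ((¬(c ≤ 3 ∧ c ≠ -11)) → (k = 8 ∧ c ≠ 7))))
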